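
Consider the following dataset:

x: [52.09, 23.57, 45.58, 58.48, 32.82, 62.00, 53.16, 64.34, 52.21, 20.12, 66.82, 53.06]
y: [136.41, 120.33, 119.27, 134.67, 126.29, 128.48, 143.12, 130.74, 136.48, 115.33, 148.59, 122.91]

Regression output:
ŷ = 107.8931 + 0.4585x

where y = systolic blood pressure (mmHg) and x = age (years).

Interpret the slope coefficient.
An increase of one year in age is associated with a 0.4585 mmHg increase in predicted blood pressure.

β₁ = 0.4585 is the change in predicted blood pressure (mmHg) per additional year of age.

Interpretation:
- Age up by 1 year → predicted blood pressure increases by 0.4585 mmHg
- This is a linear approximation: the same per-unit change is assumed across the whole observed x range

The intercept β₀ = 107.8931 is the predicted blood pressure when age = 0; since the smallest observed x is 20.12, this is an extrapolation and mainly anchors the line.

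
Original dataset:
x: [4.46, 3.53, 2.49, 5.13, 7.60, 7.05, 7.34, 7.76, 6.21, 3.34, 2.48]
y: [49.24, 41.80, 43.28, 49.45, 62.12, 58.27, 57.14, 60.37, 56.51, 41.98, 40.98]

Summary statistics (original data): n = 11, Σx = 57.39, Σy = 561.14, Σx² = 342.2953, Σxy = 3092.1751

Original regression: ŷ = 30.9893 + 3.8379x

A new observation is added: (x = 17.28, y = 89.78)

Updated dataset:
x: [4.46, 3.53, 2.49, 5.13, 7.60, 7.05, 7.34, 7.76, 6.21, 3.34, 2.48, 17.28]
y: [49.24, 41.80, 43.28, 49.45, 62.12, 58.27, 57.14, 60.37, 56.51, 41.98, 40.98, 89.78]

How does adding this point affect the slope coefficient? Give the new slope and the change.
New slope β₁ = 3.3656 versus 3.8379 before: a change of -0.4723 (-12.3%).

x = 17.28 lies well outside the original x-range [2.48, 7.76] (x̄ ≈ 5.22), so this observation has high leverage and can move the slope substantially.

Step 1: Update the sums with the new point (n goes from 11 to 12)
Σx  = 57.39 + 17.28 = 74.67
Σy  = 561.14 + 89.78 = 650.92
Σx² = 342.2953 + 17.28² = 342.2953 + 298.5984 = 640.8937
Σxy = 3092.1751 + 17.28×89.78 = 3092.1751 + 1551.3984 = 4643.5735

Step 2: Recompute the slope with b₁ = (nΣxy − ΣxΣy) / (nΣx² − (Σx)²)
Numerator   = 12×4643.5735 − 74.67×650.92 = 55722.8820 − 48604.1964 = 7118.6856
Denominator = 12×640.8937 − 74.67² = 7690.7244 − 5575.6089 = 2115.1155
b₁(new) = 7118.6856 / 2115.1155 = 3.3656

(Same formula on the original sums: (11×3092.1751 − 57.39×561.14) / (11×342.2953 − 57.39²) = 1810.1015 / 471.6362 = 3.8379, matching the given fit.)

Step 3: Change in slope
Δβ₁ = 3.3656 − 3.8379 = -0.4723
Relative change = -0.4723 / 3.8379 × 100% = -12.3%
→ the slope decreases when the point is added.

Because the point sits below the extension of the original line at a high-leverage x, it tilts the fit down.
In practice: refit with and without it and report both if conclusions differ.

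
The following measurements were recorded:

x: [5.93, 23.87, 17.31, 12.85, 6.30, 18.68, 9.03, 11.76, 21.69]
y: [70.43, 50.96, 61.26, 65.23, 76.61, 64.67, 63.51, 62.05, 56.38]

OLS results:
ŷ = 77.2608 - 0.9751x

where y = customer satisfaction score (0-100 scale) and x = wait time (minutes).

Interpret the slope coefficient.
On average, satisfaction score is about 0.9751 points lower for every extra minute of wait time.

The slope β₁ = -0.9751 gives the rate at which the fitted satisfaction score changes with wait time.

Interpretation:
- Wait time up by 1 minute → predicted satisfaction score decreases by 0.9751 points
- This is a linear approximation: the same per-unit change is assumed across the whole observed x range
- The sign (−) gives the direction; the magnitude 0.9751 gives the size of the effect per minute

The intercept β₀ = 77.2608 is the predicted satisfaction score when wait time = 0; since the smallest observed x is 5.93, this is an extrapolation and mainly anchors the line.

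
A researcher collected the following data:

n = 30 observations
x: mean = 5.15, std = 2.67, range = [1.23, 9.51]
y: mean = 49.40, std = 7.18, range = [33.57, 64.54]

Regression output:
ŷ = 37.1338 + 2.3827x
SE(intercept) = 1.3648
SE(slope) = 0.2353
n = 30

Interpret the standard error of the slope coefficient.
SE(β̂₁) = 0.2353 is the estimated standard deviation of the slope estimate across repeated samples; relative to β̂₁ = 2.3827 that is 9.9%, a precise estimate.

SE(β̂₁) = 0.2353 says: if we drew many samples of n = 30 from the same population and refit each time, the fitted slopes would scatter with a standard deviation of roughly 0.2353 around the true β₁.

Relative precision:
- SE / |β̂₁| = 0.2353 / 2.3827 = 9.9%
- Rule of thumb (under 20%: precise; 20% to under 50%: moderately precise; 50% or more: imprecise) → precise

Link to the t-test: t = β̂₁ / SE(β̂₁) = 2.3827 / 0.2353 = 10.1262, the statistic for H₀: β₁ = 0.

What drives SE(β̂₁): more residual scatter → larger SE.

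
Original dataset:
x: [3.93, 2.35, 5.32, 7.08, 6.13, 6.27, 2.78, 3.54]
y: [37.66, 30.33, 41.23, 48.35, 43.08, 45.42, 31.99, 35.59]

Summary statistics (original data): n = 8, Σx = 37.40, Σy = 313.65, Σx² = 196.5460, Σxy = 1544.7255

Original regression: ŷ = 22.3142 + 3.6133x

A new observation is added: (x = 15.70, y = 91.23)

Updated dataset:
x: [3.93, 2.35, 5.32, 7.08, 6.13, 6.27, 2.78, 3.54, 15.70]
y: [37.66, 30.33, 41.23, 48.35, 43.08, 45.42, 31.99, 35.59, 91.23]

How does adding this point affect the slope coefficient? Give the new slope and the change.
The slope changes from 3.6133 to 4.5338 (change of +0.9205, or +25.5%).

x = 15.70 lies well outside the original x-range [2.35, 7.08] (x̄ ≈ 4.68), so this observation has high leverage and can move the slope substantially.

Step 1: Update the sums with the new point (n goes from 8 to 9)
Σx  = 37.40 + 15.70 = 53.10
Σy  = 313.65 + 91.23 = 404.88
Σx² = 196.5460 + 15.70² = 196.5460 + 246.4900 = 443.0360
Σxy = 1544.7255 + 15.70×91.23 = 1544.7255 + 1432.3110 = 2977.0365

Step 2: Recompute the slope with b₁ = (nΣxy − ΣxΣy) / (nΣx² − (Σx)²)
Numerator   = 9×2977.0365 − 53.10×404.88 = 26793.3285 − 21499.1280 = 5294.2005
Denominator = 9×443.0360 − 53.10² = 3987.3240 − 2819.6100 = 1167.7140
b₁(new) = 5294.2005 / 1167.7140 = 4.5338

(Same formula on the original sums: (8×1544.7255 − 37.40×313.65) / (8×196.5460 − 37.40²) = 627.2940 / 173.6080 = 3.6133, matching the given fit.)

Step 3: Change in slope
Δβ₁ = 4.5338 − 3.6133 = +0.9205
Relative change = +0.9205 / 3.6133 × 100% = +25.5%
→ the slope increases when the point is added.

Because the point sits above the extension of the original line at a high-leverage x, it tilts the fit up.
In practice: investigate whether it comes from the same population as the rest of the sample.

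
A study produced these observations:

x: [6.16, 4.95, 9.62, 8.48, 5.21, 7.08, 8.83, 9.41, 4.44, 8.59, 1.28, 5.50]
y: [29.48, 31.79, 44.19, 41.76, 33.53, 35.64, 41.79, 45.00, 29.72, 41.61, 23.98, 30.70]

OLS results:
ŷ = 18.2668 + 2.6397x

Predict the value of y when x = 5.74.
ŷ = 33.4187

Plug x = 5.74 into the fitted line:

ŷ = 18.2668 + 2.6397 × 5.74
ŷ = 18.2668 + 15.1519
ŷ = 33.4187

This is the fitted mean response at that x — an individual observation would come with a wider prediction interval.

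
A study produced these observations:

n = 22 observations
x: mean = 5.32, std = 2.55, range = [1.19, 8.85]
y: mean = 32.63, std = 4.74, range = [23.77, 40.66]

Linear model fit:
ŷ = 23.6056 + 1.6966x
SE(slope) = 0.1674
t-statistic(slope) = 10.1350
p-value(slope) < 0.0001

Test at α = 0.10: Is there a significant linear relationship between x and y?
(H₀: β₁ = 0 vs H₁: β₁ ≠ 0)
Since p-value < 0.0001 < α = 0.10, reject H₀ — the slope is significantly different from 0.

Hypothesis test for the slope coefficient:

H₀: β₁ = 0 (no linear relationship)
H₁: β₁ ≠ 0 (linear relationship exists)

Test statistic: t = β̂₁ / SE(β̂₁) = 1.6966 / 0.1674 = 10.1350

With df = 20, the two-sided p-value for |t| = 10.1350 is <0.0001.

Decision rule: reject H₀ if p-value < α.
p-value < 0.0001 < α = 0.10 → reject H₀.

At α = 0.10 the data do provide convincing evidence of a nonzero slope.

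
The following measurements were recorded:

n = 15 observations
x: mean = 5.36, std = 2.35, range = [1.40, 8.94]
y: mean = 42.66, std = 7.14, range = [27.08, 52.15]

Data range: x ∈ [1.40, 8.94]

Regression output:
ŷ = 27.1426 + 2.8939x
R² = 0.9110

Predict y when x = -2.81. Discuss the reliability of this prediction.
ŷ = 19.0107, but this is extrapolation (below the data range [1.40, 8.94]) and may be unreliable.

Prediction calculation:
ŷ = 27.1426 + 2.8939 × (-2.81)
ŷ = 19.0107

Reliability:
- Data range: x ∈ [1.40, 8.94]
- Prediction point: x = -2.81 is 4.21 units below the observed range → this is EXTRAPOLATION, not interpolation

Why that matters here:
- The linear relationship may not hold outside the observed range
- There are no observations near this x to validate the fitted line there

Report the number if required, but flag clearly that it is an extrapolation.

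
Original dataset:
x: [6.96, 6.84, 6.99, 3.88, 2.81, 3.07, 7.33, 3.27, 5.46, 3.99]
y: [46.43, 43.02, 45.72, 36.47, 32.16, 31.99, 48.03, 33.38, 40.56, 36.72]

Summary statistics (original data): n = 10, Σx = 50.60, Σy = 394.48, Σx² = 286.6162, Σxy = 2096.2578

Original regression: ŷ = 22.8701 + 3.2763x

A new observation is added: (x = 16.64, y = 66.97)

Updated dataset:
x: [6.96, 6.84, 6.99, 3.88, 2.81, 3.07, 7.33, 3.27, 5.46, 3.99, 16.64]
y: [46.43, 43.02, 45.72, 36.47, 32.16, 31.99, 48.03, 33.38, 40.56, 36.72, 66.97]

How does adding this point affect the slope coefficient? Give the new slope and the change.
The slope changes from 3.2763 to 2.5571 (change of -0.7192, or -22.0%).

x = 16.64 lies well outside the original x-range [2.81, 7.33] (x̄ ≈ 5.06), so this observation has high leverage and can move the slope substantially.

Step 1: Update the sums with the new point (n goes from 10 to 11)
Σx  = 50.60 + 16.64 = 67.24
Σy  = 394.48 + 66.97 = 461.45
Σx² = 286.6162 + 16.64² = 286.6162 + 276.8896 = 563.5058
Σxy = 2096.2578 + 16.64×66.97 = 2096.2578 + 1114.3808 = 3210.6386

Step 2: Recompute the slope with b₁ = (nΣxy − ΣxΣy) / (nΣx² − (Σx)²)
Numerator   = 11×3210.6386 − 67.24×461.45 = 35317.0246 − 31027.8980 = 4289.1266
Denominator = 11×563.5058 − 67.24² = 6198.5638 − 4521.2176 = 1677.3462
b₁(new) = 4289.1266 / 1677.3462 = 2.5571

(Same formula on the original sums: (10×2096.2578 − 50.60×394.48) / (10×286.6162 − 50.60²) = 1001.8900 / 305.8020 = 3.2763, matching the given fit.)

Step 3: Change in slope
Δβ₁ = 2.5571 − 3.2763 = -0.7192
Relative change = -0.7192 / 3.2763 × 100% = -22.0%
→ the slope decreases when the point is added.

A high-leverage point only changes the slope if it is off the original line; here y = 66.97 is below the original trend, so the slope decreases.
In practice: check such a point for data-entry or measurement error; refit with and without it and report both if conclusions differ.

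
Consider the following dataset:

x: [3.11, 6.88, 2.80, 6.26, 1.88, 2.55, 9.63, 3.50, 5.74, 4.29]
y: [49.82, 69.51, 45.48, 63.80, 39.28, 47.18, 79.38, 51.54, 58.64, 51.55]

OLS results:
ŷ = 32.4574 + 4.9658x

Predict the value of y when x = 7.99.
ŷ = 72.1341

x = 7.99 lies inside the observed range [1.88, 9.63], so the fitted equation applies directly:

ŷ = 32.4574 + 4.9658 × 7.99
ŷ = 32.4574 + 39.6767
ŷ = 72.1341

This is a point prediction; actual observations scatter around it by roughly the residual standard deviation.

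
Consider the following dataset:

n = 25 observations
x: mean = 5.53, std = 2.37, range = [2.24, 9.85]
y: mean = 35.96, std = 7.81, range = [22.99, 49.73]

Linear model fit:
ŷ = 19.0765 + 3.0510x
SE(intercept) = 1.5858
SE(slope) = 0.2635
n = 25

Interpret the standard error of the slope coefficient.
The slope 3.0510 is pinned down to within about ±0.2635 (one SE) by these data — relative uncertainty 8.6%, i.e. precise.

SE(β̂₁) = 0.2635 says: if we drew many samples of n = 25 from the same population and refit each time, the fitted slopes would scatter with a standard deviation of roughly 0.2635 around the true β₁.

Relative precision:
- SE / |β̂₁| = 0.2635 / 3.0510 = 8.6%
- Rule of thumb (under 20%: precise; 20% to under 50%: moderately precise; 50% or more: imprecise) → precise

Link to interval estimation: a confidence interval for β₁ is β̂₁ ± t* × 0.2635, so SE sets the half-width per unit of t*.

What drives SE(β̂₁): wider spread of x values → smaller SE; more residual scatter → larger SE; larger n (here n = 25) → smaller SE.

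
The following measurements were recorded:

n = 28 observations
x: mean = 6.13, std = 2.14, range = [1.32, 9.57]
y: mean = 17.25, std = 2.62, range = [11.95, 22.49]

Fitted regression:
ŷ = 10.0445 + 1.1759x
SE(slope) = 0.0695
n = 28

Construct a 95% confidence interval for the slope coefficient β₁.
The 95% CI for β₁ is (1.0330, 1.3188)

Confidence interval for the slope:

The 95% CI for β₁ is: β̂₁ ± t*(α/2, n-2) × SE(β̂₁)

Step 1: Find critical t-value
- Confidence level = 0.95
- Degrees of freedom = n - 2 = 28 - 2 = 26
- t*(α/2, 26) = 2.0555

Step 2: Calculate margin of error
Margin = 2.0555 × 0.0695 = 0.1429

Step 3: Construct interval
CI = 1.1759 ± 0.1429
CI = (1.0330, 1.3188)

Interpretation: We are 95% confident that the true slope β₁ lies between 1.0330 and 1.3188.
The interval does not include 0, suggesting a significant linear relationship.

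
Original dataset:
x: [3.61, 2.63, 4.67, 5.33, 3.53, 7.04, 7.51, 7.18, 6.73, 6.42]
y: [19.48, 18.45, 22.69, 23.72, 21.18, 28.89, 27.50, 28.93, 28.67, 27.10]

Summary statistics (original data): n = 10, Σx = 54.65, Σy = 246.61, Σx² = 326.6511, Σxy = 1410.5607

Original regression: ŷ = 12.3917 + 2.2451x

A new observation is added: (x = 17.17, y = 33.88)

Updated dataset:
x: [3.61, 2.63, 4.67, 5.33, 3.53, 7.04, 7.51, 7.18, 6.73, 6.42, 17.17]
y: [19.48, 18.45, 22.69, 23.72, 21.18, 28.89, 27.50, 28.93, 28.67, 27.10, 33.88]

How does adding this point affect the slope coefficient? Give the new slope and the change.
Adding the point moves β₁ from 2.2451 to 1.0550, i.e. it decreases by 1.1901 (-53.0%).

x = 17.17 lies well outside the original x-range [2.63, 7.51] (x̄ ≈ 5.47), so this observation has high leverage and can move the slope substantially.

Step 1: Update the sums with the new point (n goes from 10 to 11)
Σx  = 54.65 + 17.17 = 71.82
Σy  = 246.61 + 33.88 = 280.49
Σx² = 326.6511 + 17.17² = 326.6511 + 294.8089 = 621.4600
Σxy = 1410.5607 + 17.17×33.88 = 1410.5607 + 581.7196 = 1992.2803

Step 2: Recompute the slope with b₁ = (nΣxy − ΣxΣy) / (nΣx² − (Σx)²)
Numerator   = 11×1992.2803 − 71.82×280.49 = 21915.0833 − 20144.7918 = 1770.2915
Denominator = 11×621.4600 − 71.82² = 6836.0600 − 5158.1124 = 1677.9476
b₁(new) = 1770.2915 / 1677.9476 = 1.0550

(Same formula on the original sums: (10×1410.5607 − 54.65×246.61) / (10×326.6511 − 54.65²) = 628.3705 / 279.8885 = 2.2451, matching the given fit.)

Step 3: Change in slope
Δβ₁ = 1.0550 − 2.2451 = -1.1901
Relative change = -1.1901 / 2.2451 × 100% = -53.0%
→ the slope decreases when the point is added.

A high-leverage point only changes the slope if it is off the original line; here y = 33.88 is below the original trend, so the slope decreases.
In practice: check such a point for data-entry or measurement error; examine leverage (hᵢ) and Cook's distance rather than deleting it automatically.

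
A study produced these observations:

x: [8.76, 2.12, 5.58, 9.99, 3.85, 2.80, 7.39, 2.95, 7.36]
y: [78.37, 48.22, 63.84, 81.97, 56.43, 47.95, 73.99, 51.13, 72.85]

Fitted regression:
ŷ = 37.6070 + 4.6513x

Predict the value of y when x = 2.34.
ŷ = 48.4910

Plug x = 2.34 into the fitted line:

ŷ = 37.6070 + 4.6513 × 2.34
ŷ = 37.6070 + 10.8840
ŷ = 48.4910

This is a point prediction; actual observations scatter around it by roughly the residual standard deviation.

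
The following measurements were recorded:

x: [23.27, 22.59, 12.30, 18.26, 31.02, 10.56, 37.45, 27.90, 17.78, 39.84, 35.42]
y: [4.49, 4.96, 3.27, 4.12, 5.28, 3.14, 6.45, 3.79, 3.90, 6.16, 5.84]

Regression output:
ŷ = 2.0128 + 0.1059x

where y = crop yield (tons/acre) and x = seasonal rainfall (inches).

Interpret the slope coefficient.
For each additional inch of rainfall, predicted crop yield increases by approximately 0.1059 tons/acre.

β₁ = 0.1059 is the change in predicted crop yield (tons/acre) per additional inch of rainfall.

Interpretation:
- Rainfall up by 1 inch → predicted crop yield increases by 0.1059 tons/acre
- This is a linear approximation: the same per-unit change is assumed across the whole observed x range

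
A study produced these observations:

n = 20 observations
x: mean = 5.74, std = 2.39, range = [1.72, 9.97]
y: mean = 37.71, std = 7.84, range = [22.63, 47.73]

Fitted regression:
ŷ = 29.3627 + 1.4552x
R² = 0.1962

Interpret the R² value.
The model explains 19.62% of the variance in y (R² = 0.1962), leaving 80.38% unexplained; the fit is weak.

R² (coefficient of determination) measures the proportion of variance in y explained by the regression model.

Here R² = 0.1962:
- Explained: 19.62% of the variation in y
- Unexplained (residual): 100% − 19.62% = 80.38%
- Rule of thumb (below 0.3 weak; 0.3 to below 0.7 moderate; 0.7 and above strong) → weak

Equivalently, for simple linear regression R² = r², so |r| = √0.1962 ≈ 0.4429.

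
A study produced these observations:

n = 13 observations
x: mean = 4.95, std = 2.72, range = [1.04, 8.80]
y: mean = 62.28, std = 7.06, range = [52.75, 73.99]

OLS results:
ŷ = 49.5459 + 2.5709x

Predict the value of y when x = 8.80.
ŷ = 72.1698

x = 8.80 lies inside the observed range [1.04, 8.80], so the fitted equation applies directly:

ŷ = 49.5459 + 2.5709 × 8.80
ŷ = 49.5459 + 22.6239
ŷ = 72.1698

This is a point prediction; actual observations scatter around it by roughly the residual standard deviation.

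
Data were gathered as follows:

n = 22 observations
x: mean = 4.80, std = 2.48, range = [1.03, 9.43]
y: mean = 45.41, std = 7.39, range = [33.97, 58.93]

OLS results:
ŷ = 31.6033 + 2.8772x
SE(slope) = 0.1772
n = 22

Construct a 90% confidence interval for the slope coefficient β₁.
The 90% CI for β₁ is (2.5716, 3.1828)

Confidence interval for the slope:

The 90% CI for β₁ is: β̂₁ ± t*(α/2, n-2) × SE(β̂₁)

Step 1: Find critical t-value
- Confidence level = 0.9
- Degrees of freedom = n - 2 = 22 - 2 = 20
- t*(α/2, 20) = 1.7247

Step 2: Calculate margin of error
Margin = 1.7247 × 0.1772 = 0.3056

Step 3: Construct interval
CI = 2.8772 ± 0.3056
CI = (2.5716, 3.1828)

Interpretation: We are 90% confident that the true slope β₁ lies between 2.5716 and 3.1828.
Both endpoints are positive, so the data support a genuinely positive slope at this confidence level.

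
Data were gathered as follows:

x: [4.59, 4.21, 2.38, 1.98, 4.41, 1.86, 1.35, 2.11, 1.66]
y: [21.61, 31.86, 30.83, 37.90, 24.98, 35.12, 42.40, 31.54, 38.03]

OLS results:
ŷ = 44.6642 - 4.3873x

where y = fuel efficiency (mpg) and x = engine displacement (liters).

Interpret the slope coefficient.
On average, fuel efficiency is about 4.3873 mpg lower for every extra liter of engine displacement.

β₁ = -4.3873 is the change in predicted fuel efficiency (mpg) per additional liter of engine displacement.

Interpretation:
- Engine displacement up by 1 liter → predicted fuel efficiency decreases by 4.3873 mpg
- This is a linear approximation: the same per-unit change is assumed across the whole observed x range
- The slope describes association in these data, not necessarily a causal effect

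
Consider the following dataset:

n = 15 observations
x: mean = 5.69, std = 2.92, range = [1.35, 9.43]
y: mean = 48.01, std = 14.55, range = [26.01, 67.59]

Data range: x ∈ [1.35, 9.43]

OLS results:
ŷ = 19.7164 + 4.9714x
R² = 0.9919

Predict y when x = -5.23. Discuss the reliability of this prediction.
The equation gives ŷ = -6.2840; however x = -5.23 is 6.58 units below the observed range, so this extrapolated value should not be trusted.

Prediction calculation:
ŷ = 19.7164 + 4.9714 × (-5.23)
ŷ = -6.2840

Reliability:
- Data range: x ∈ [1.35, 9.43]
- Prediction point: x = -5.23 is 6.58 units below the observed range → this is EXTRAPOLATION, not interpolation

Why that matters here:
- Real relationships often flatten, saturate, or turn nonlinear at extremes
- The linear relationship may not hold outside the observed range

A defensible statement: 'if the linear trend continued to x = -5.23, y would be about -6.2840' — the premise is untested.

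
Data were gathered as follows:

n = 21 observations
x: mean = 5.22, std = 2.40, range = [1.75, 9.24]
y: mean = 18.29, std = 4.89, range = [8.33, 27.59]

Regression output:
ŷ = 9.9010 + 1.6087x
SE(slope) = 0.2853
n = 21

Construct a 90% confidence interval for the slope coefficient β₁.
The 90% CI for β₁ is (1.1154, 2.1020)

Confidence interval for the slope:

The 90% CI for β₁ is: β̂₁ ± t*(α/2, n-2) × SE(β̂₁)

Step 1: Find critical t-value
- Confidence level = 0.9
- Degrees of freedom = n - 2 = 21 - 2 = 19
- t*(α/2, 19) = 1.7291

Step 2: Calculate margin of error
Margin = 1.7291 × 0.2853 = 0.4933

Step 3: Construct interval
CI = 1.6087 ± 0.4933
CI = (1.1154, 2.1020)

Interpretation: each one-unit increase in x is associated with a change in mean y of between 1.1154 and 2.1020, with 90% confidence.
Since 0 is outside the interval, a two-sided test at α = 0.10 would reject H₀: β₁ = 0.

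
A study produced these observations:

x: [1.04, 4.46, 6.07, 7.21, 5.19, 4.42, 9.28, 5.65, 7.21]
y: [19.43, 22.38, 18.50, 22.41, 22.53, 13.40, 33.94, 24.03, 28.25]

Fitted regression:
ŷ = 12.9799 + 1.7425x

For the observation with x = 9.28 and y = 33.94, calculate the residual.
Residual = 4.7897

The residual is the difference between the actual value and the predicted value:

Residual = y - ŷ

Step 1: Calculate predicted value
ŷ = 12.9799 + 1.7425 × 9.28
ŷ = 29.1503

Step 2: Calculate residual
Residual = 33.94 - 29.1503
Residual = 4.7897

The residual is positive, so the observed y = 33.94 sits above the regression line (the line underestimates it by 4.7897).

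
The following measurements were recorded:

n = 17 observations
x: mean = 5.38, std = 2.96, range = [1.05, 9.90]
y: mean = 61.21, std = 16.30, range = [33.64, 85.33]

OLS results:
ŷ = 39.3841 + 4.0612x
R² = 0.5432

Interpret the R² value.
The model explains 54.32% of the variance in y (R² = 0.5432), leaving 45.68% unexplained; the fit is moderate.

The coefficient of determination R² is the fraction of the total variation in y that the fitted line accounts for.

Here R² = 0.5432:
- Explained: 54.32% of the variation in y
- Unexplained (residual): 100% − 54.32% = 45.68%
- Rule of thumb (below 0.3 weak; 0.3 to below 0.7 moderate; 0.7 and above strong) → moderate

Equivalently, for simple linear regression R² = r², so |r| = √0.5432 ≈ 0.7370.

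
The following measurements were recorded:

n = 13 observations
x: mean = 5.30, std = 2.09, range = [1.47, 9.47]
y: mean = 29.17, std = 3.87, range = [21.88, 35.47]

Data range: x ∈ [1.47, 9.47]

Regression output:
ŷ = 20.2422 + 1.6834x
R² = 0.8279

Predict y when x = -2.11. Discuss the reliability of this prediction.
ŷ = 16.6902, but this is extrapolation (below the data range [1.47, 9.47]) and may be unreliable.

Prediction calculation:
ŷ = 20.2422 + 1.6834 × (-2.11)
ŷ = 16.6902

Reliability:
- Data range: x ∈ [1.47, 9.47]
- Prediction point: x = -2.11 is 3.58 units below the observed range → this is EXTRAPOLATION, not interpolation

Why that matters here:
- Real relationships often flatten, saturate, or turn nonlinear at extremes
- The linear relationship may not hold outside the observed range

Report the number if required, but flag clearly that it is an extrapolation.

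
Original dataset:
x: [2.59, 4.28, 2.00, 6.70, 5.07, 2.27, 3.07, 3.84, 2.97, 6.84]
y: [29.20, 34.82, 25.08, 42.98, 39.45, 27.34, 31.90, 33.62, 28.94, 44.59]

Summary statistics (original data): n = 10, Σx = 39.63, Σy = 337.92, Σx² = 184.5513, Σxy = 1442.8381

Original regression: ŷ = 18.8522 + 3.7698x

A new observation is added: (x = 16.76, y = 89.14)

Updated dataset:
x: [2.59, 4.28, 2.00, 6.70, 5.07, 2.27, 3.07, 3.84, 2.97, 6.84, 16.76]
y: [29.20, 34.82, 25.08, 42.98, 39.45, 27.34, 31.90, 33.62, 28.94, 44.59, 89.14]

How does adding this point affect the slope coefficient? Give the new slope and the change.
Adding the point moves β₁ from 3.7698 to 4.2385, i.e. it increases by 0.4687 (+12.4%).

The new point has HIGH LEVERAGE: x = 16.76 is far from the original mean x̄ = 39.63/10 ≈ 3.96 (original range [2.00, 6.84]).

Step 1: Update the sums with the new point (n goes from 10 to 11)
Σx  = 39.63 + 16.76 = 56.39
Σy  = 337.92 + 89.14 = 427.06
Σx² = 184.5513 + 16.76² = 184.5513 + 280.8976 = 465.4489
Σxy = 1442.8381 + 16.76×89.14 = 1442.8381 + 1493.9864 = 2936.8245

Step 2: Recompute the slope with b₁ = (nΣxy − ΣxΣy) / (nΣx² − (Σx)²)
Numerator   = 11×2936.8245 − 56.39×427.06 = 32305.0695 − 24081.9134 = 8223.1561
Denominator = 11×465.4489 − 56.39² = 5119.9379 − 3179.8321 = 1940.1058
b₁(new) = 8223.1561 / 1940.1058 = 4.2385

(Same formula on the original sums: (10×1442.8381 − 39.63×337.92) / (10×184.5513 − 39.63²) = 1036.6114 / 274.9761 = 3.7698, matching the given fit.)

Step 3: Change in slope
Δβ₁ = 4.2385 − 3.7698 = +0.4687
Relative change = +0.4687 / 3.7698 × 100% = +12.4%
→ the slope increases when the point is added.

Because the point sits above the extension of the original line at a high-leverage x, it tilts the fit up.
In practice: refit with and without it and report both if conclusions differ.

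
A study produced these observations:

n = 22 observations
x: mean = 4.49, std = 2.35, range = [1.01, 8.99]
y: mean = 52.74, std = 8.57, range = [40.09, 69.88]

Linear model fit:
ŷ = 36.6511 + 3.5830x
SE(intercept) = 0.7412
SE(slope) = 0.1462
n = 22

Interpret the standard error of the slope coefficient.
The slope 3.5830 is pinned down to within about ±0.1462 (one SE) by these data — relative uncertainty 4.1%, i.e. precise.

SE(β̂₁) = 0.1462 says: if we drew many samples of n = 22 from the same population and refit each time, the fitted slopes would scatter with a standard deviation of roughly 0.1462 around the true β₁.

Relative precision:
- SE / |β̂₁| = 0.1462 / 3.5830 = 4.1%
- Rule of thumb (under 20%: precise; 20% to under 50%: moderately precise; 50% or more: imprecise) → precise

Link to interval estimation: a confidence interval for β₁ is β̂₁ ± t* × 0.1462, so SE sets the half-width per unit of t*.

What drives SE(β̂₁): larger n (here n = 22) → smaller SE; more residual scatter → larger SE; wider spread of x values → smaller SE.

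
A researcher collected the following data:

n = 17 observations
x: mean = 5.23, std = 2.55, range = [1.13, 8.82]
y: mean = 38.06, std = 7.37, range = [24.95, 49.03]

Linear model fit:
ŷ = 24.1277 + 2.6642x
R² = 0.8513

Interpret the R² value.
R² = 0.8513 means 85.13% of the variation in y is explained by the linear relationship with x. This indicates a strong fit.

The coefficient of determination R² is the fraction of the total variation in y that the fitted line accounts for.

Here R² = 0.8513:
- Explained: 85.13% of the variation in y
- Unexplained (residual): 100% − 85.13% = 14.87%
- Rule of thumb (below 0.3 weak; 0.3 to below 0.7 moderate; 0.7 and above strong) → strong

Note: R² never decreases when predictors are added, so it should not be used alone to compare models of different size.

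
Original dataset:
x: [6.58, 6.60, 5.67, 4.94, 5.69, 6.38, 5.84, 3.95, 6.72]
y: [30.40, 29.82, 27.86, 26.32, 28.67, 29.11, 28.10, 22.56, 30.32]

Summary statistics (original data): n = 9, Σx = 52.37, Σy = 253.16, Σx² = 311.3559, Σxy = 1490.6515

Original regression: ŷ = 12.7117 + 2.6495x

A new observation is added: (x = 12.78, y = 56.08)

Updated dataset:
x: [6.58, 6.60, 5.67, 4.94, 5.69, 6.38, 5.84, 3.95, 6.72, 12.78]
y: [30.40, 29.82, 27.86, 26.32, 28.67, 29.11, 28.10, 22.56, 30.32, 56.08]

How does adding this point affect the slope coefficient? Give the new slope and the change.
Adding the point moves β₁ from 2.6495 to 3.8353, i.e. it increases by 1.1858 (+44.8%).

x = 12.78 lies well outside the original x-range [3.95, 6.72] (x̄ ≈ 5.82), so this observation has high leverage and can move the slope substantially.

Step 1: Update the sums with the new point (n goes from 9 to 10)
Σx  = 52.37 + 12.78 = 65.15
Σy  = 253.16 + 56.08 = 309.24
Σx² = 311.3559 + 12.78² = 311.3559 + 163.3284 = 474.6843
Σxy = 1490.6515 + 12.78×56.08 = 1490.6515 + 716.7024 = 2207.3539

Step 2: Recompute the slope with b₁ = (nΣxy − ΣxΣy) / (nΣx² − (Σx)²)
Numerator   = 10×2207.3539 − 65.15×309.24 = 22073.5390 − 20146.9860 = 1926.5530
Denominator = 10×474.6843 − 65.15² = 4746.8430 − 4244.5225 = 502.3205
b₁(new) = 1926.5530 / 502.3205 = 3.8353

(Same formula on the original sums: (9×1490.6515 − 52.37×253.16) / (9×311.3559 − 52.37²) = 157.8743 / 59.5862 = 2.6495, matching the given fit.)

Step 3: Change in slope
Δβ₁ = 3.8353 − 2.6495 = +1.1858
Relative change = +1.1858 / 2.6495 × 100% = +44.8%
→ the slope increases when the point is added.

A high-leverage point only changes the slope if it is off the original line; here y = 56.08 is above the original trend, so the slope increases.
In practice: investigate whether it comes from the same population as the rest of the sample; refit with and without it and report both if conclusions differ.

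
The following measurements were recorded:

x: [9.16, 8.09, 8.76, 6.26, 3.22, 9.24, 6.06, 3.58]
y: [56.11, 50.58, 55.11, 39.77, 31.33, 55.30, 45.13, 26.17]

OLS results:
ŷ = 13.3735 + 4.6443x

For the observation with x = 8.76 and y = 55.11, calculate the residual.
Residual = 1.0524

The residual is the difference between the actual value and the predicted value:

Residual = y - ŷ

Step 1: Calculate predicted value
ŷ = 13.3735 + 4.6443 × 8.76
ŷ = 54.0576

Step 2: Calculate residual
Residual = 55.11 - 54.0576
Residual = 1.0524

Interpretation: the model underestimates the actual value by 1.0524 at this point (positive residual → observation lies above the fitted line).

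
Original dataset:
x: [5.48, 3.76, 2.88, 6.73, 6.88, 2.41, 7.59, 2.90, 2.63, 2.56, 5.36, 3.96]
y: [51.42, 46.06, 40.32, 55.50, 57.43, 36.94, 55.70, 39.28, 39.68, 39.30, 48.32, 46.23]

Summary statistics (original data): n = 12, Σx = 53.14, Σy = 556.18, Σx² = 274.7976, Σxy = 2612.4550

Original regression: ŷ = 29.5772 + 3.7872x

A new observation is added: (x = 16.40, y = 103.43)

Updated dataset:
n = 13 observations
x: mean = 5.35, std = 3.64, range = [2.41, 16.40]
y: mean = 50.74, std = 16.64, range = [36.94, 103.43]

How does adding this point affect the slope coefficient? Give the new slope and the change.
New slope β₁ = 4.5427 versus 3.7872 before: a change of +0.7555 (+19.9%).

x = 16.40 lies well outside the original x-range [2.41, 7.59] (x̄ ≈ 4.43), so this observation has high leverage and can move the slope substantially.

Step 1: Update the sums with the new point (n goes from 12 to 13)
Σx  = 53.14 + 16.40 = 69.54
Σy  = 556.18 + 103.43 = 659.61
Σx² = 274.7976 + 16.40² = 274.7976 + 268.9600 = 543.7576
Σxy = 2612.4550 + 16.40×103.43 = 2612.4550 + 1696.2520 = 4308.7070

Step 2: Recompute the slope with b₁ = (nΣxy − ΣxΣy) / (nΣx² − (Σx)²)
Numerator   = 13×4308.7070 − 69.54×659.61 = 56013.1910 − 45869.2794 = 10143.9116
Denominator = 13×543.7576 − 69.54² = 7068.8488 − 4835.8116 = 2233.0372
b₁(new) = 10143.9116 / 2233.0372 = 4.5427

(Same formula on the original sums: (12×2612.4550 − 53.14×556.18) / (12×274.7976 − 53.14²) = 1794.0548 / 473.7116 = 3.7872, matching the given fit.)

Step 3: Change in slope
Δβ₁ = 4.5427 − 3.7872 = +0.7555
Relative change = +0.7555 / 3.7872 × 100% = +19.9%
→ the slope increases when the point is added.

A high-leverage point only changes the slope if it is off the original line; here y = 103.43 is above the original trend, so the slope increases.
In practice: check such a point for data-entry or measurement error.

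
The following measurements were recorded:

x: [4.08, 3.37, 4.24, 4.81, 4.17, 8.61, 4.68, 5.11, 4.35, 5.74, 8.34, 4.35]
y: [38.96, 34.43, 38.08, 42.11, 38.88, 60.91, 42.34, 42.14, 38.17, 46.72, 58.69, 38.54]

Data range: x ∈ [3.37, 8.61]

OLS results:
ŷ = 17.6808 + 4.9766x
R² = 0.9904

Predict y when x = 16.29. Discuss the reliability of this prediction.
ŷ = 98.7496, but this is extrapolation (above the data range [3.37, 8.61]) and may be unreliable.

Prediction calculation:
ŷ = 17.6808 + 4.9766 × 16.29
ŷ = 98.7496

Reliability:
- Data range: x ∈ [3.37, 8.61]
- Prediction point: x = 16.29 is 7.68 units above the observed range → this is EXTRAPOLATION, not interpolation

Why that matters here:
- There are no observations near this x to validate the fitted line there
- R² describes fit only over the sampled x values; it says nothing about behaviour beyond them

A defensible statement: 'if the linear trend continued to x = 16.29, y would be about 98.7496' — the premise is untested.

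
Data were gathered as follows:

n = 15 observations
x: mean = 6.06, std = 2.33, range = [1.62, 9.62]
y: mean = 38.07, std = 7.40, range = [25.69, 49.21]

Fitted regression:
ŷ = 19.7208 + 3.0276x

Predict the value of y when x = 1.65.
ŷ = 24.7163

Plug x = 1.65 into the fitted line:

ŷ = 19.7208 + 3.0276 × 1.65
ŷ = 19.7208 + 4.9955
ŷ = 24.7163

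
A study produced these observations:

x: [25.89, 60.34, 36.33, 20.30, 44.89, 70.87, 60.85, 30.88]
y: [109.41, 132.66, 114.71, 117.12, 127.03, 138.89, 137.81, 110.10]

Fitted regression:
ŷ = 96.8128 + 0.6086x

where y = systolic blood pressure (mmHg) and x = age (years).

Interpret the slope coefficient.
An increase of one year in age is associated with a 0.6086 mmHg increase in predicted blood pressure.

The slope β₁ = 0.6086 gives the rate at which the fitted blood pressure changes with age.

Interpretation:
- Age up by 1 year → predicted blood pressure increases by 0.6086 mmHg
- The effect is assumed constant over the observed range of x (linearity)
- The sign (+) gives the direction; the magnitude 0.6086 gives the size of the effect per year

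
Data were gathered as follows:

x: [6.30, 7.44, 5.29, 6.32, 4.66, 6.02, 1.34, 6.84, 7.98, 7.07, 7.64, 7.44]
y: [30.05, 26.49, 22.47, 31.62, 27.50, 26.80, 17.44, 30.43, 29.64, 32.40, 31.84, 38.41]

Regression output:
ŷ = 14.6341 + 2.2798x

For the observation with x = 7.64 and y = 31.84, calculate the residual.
Residual = -0.2118

The residual is the difference between the actual value and the predicted value:

Residual = y - ŷ

Step 1: Calculate predicted value
ŷ = 14.6341 + 2.2798 × 7.64
ŷ = 32.0518

Step 2: Calculate residual
Residual = 31.84 - 32.0518
Residual = -0.2118

The residual is negative, so the observed y = 31.84 sits below the regression line (the line overestimates it by 0.2118).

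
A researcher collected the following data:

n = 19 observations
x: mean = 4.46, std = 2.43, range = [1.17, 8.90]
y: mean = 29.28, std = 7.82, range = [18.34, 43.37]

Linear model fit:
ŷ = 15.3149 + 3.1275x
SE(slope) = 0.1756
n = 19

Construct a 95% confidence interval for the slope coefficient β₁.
The 95% CI for β₁ is (2.7570, 3.4980)

Confidence interval for the slope:

The 95% CI for β₁ is: β̂₁ ± t*(α/2, n-2) × SE(β̂₁)

Step 1: Find critical t-value
- Confidence level = 0.95
- Degrees of freedom = n - 2 = 19 - 2 = 17
- t*(α/2, 17) = 2.1098

Step 2: Calculate margin of error
Margin = 2.1098 × 0.1756 = 0.3705

Step 3: Construct interval
CI = 3.1275 ± 0.3705
CI = (2.7570, 3.4980)

Interpretation: each one-unit increase in x is associated with a change in mean y of between 2.7570 and 3.4980, with 95% confidence.
Both endpoints are positive, so the data support a genuinely positive slope at this confidence level.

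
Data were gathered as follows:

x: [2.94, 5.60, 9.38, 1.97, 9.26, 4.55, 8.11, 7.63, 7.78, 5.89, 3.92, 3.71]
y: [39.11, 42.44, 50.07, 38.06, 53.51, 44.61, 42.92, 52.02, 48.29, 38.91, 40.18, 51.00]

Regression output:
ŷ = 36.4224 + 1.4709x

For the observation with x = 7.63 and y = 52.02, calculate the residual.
Residual = 4.3746

The residual is the difference between the actual value and the predicted value:

Residual = y - ŷ

Step 1: Calculate predicted value
ŷ = 36.4224 + 1.4709 × 7.63
ŷ = 47.6454

Step 2: Calculate residual
Residual = 52.02 - 47.6454
Residual = 4.3746

Sign check: y > ŷ, so the point is above the line and the fit underestimates here.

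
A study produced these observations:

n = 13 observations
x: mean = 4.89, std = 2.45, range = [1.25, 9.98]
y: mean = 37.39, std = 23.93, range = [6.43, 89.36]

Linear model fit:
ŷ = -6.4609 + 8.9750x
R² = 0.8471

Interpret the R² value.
The model explains 84.71% of the variance in y (R² = 0.8471), leaving 15.29% unexplained; the fit is strong.

R² (coefficient of determination) measures the proportion of variance in y explained by the regression model.

Here R² = 0.8471:
- Explained: 84.71% of the variation in y
- Unexplained (residual): 100% − 84.71% = 15.29%
- Rule of thumb (below 0.3 weak; 0.3 to below 0.7 moderate; 0.7 and above strong) → strong

Note: R² never decreases when predictors are added, so it should not be used alone to compare models of different size.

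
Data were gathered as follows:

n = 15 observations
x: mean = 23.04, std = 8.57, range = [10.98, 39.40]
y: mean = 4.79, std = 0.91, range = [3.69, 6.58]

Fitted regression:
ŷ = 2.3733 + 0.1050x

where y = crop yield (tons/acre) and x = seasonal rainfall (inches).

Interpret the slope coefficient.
For each additional inch of rainfall, predicted crop yield increases by approximately 0.1050 tons/acre.

β₁ = 0.1050 is the change in predicted crop yield (tons/acre) per additional inch of rainfall.

Interpretation:
- Rainfall up by 1 inch → predicted crop yield increases by 0.1050 tons/acre
- This is a linear approximation: the same per-unit change is assumed across the whole observed x range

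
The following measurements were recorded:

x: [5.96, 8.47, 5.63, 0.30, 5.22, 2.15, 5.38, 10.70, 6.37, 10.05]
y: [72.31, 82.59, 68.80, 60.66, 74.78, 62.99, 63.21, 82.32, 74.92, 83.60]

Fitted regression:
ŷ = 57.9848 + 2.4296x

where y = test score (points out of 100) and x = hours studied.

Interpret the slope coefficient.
On average, test score is about 2.4296 points higher for every extra hour of study time.

β₁ = 2.4296 is the change in predicted test score (points) per additional hour of study time.

Interpretation:
- Study time up by 1 hour → predicted test score increases by 2.4296 points
- This is a linear approximation: the same per-unit change is assumed across the whole observed x range
- The slope describes association in these data, not necessarily a causal effect

The intercept β₀ = 57.9848 is the predicted test score when study time = 0.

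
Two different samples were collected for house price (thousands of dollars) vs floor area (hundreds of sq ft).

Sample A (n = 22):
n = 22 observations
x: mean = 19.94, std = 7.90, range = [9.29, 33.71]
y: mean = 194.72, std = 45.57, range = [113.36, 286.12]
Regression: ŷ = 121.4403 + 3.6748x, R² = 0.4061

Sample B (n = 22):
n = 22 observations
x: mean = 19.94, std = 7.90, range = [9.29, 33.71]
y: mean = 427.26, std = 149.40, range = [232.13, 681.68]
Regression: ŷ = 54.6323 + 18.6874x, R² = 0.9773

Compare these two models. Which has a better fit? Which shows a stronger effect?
Model B has the better fit (R² = 0.9773 vs 0.4061). Model B shows the stronger effect (|β₁| = 18.6874 vs 3.6748).

Model Comparison:

Goodness of fit (R²):
- Model A: R² = 0.4061 → 40.61% of variance in house price explained
- Model B: R² = 0.9773 → 97.73% of variance in house price explained
- 0.9773 > 0.4061 → Model B has the better fit

Which has the larger per-hundred sq ft effect? (|β₁|)
- Model A: β₁ = 3.6748 → predicted house price rises 3.6748 thousand dollars per additional hundred sq ft of floor area
- Model B: β₁ = 18.6874 → predicted house price rises 18.6874 thousand dollars per additional hundred sq ft of floor area
- |3.6748| < |18.6874| → Model B shows the stronger marginal effect

Notes:
- A better fit (higher R²) doesn't necessarily mean a more important relationship.
- R² measures how tightly points cluster around the line; β₁ measures how steep the line is — they answer different questions.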